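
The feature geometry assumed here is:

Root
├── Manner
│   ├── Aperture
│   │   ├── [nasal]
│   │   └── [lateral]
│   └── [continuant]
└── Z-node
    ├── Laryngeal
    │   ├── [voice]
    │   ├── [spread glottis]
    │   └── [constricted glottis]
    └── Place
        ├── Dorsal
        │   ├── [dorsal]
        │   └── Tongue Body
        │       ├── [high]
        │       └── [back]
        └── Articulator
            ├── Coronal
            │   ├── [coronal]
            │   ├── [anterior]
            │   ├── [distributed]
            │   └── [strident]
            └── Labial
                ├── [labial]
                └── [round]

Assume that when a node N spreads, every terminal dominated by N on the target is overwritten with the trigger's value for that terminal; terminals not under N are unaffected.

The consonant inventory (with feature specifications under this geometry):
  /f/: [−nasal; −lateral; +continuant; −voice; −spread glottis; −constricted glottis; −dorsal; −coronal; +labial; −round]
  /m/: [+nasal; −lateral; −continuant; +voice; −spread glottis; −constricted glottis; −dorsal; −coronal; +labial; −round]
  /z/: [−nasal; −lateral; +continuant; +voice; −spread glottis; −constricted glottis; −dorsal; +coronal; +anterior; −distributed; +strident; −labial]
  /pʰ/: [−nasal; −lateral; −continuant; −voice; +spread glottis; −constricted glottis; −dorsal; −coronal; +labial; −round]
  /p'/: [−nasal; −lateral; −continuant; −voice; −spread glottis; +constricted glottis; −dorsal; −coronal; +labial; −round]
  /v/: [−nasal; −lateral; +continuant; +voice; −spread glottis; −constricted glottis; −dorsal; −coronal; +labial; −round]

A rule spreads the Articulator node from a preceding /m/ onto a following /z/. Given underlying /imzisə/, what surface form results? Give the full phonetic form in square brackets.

The Articulator node dominates the terminals [coronal], [anterior], [distributed], [strident], [labial], [round].
After delinking /z/'s Articulator and linking /m/'s, the affected terminals become [−coronal], [+labial], [−round]; [nasal], [lateral], [continuant], … (outside Articulator) are retained from /z/.
This feature bundle is that of [v], so /imzisə/ surfaces as [imvisə].

[imvisə]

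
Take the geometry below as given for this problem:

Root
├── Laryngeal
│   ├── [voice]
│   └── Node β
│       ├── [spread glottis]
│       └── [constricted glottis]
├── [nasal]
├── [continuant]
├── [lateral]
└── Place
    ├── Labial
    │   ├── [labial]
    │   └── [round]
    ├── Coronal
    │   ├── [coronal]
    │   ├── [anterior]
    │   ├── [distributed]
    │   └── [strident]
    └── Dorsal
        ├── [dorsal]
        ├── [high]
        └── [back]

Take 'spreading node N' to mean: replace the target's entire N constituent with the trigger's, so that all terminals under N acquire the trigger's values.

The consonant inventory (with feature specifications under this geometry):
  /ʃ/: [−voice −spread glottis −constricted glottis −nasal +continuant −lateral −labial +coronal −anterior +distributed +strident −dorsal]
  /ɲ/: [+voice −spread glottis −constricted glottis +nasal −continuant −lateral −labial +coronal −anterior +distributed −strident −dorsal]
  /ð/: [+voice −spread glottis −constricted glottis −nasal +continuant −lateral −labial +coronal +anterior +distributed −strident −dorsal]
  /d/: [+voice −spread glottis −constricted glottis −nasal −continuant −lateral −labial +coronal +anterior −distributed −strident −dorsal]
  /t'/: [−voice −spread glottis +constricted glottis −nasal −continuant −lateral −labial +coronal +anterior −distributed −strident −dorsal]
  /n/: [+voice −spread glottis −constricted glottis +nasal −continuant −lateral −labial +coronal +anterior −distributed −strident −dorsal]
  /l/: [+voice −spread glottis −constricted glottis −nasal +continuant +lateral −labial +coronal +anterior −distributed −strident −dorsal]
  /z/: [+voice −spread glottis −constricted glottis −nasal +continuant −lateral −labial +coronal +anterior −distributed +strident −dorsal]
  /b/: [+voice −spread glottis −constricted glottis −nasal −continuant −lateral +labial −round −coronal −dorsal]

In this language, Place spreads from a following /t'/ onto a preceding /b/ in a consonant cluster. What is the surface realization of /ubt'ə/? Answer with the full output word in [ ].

[udt'ə]

Place immediately or transitively dominates [labial], [round], [coronal], [anterior], [distributed], [strident], [dorsal], [high], [back].
The target acquires /t'/'s values for everything under Place — [−labial], [+coronal], [+anterior], [−distributed], [−strident], [−dorsal] — while keeping its own [voice], [spread glottis], [constricted glottis], ….
This feature bundle is that of [d], so /ubt'ə/ surfaces as [udt'ə].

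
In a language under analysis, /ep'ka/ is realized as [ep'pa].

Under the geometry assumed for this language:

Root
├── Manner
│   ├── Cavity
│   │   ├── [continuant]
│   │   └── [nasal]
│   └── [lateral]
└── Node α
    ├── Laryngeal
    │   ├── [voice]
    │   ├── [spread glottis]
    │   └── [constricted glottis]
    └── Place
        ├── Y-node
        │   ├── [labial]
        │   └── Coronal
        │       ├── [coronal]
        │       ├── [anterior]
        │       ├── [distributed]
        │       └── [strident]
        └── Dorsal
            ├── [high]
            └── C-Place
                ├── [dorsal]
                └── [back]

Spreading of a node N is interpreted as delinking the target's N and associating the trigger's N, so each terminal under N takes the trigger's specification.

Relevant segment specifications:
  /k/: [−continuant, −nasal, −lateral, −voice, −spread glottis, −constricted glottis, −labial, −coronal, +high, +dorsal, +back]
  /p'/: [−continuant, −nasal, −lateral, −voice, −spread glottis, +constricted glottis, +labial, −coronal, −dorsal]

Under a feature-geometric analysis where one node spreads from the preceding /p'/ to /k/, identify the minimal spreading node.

Place

Comparing /k/ with its surface form [p], the features that change are [labial], [dorsal], [high], [back].
These terminals are all dominated by Place, and no proper subconstituent of Place covers them all; Place is their lowest common ancestor.
If Place spreads, every terminal under it takes /p'/'s value, producing [p] as observed.
Had Node α or a higher node spread, [constricted glottis] would have taken /p'/'s value; it stays as in /k/, confirming the spreading constituent is exactly Place.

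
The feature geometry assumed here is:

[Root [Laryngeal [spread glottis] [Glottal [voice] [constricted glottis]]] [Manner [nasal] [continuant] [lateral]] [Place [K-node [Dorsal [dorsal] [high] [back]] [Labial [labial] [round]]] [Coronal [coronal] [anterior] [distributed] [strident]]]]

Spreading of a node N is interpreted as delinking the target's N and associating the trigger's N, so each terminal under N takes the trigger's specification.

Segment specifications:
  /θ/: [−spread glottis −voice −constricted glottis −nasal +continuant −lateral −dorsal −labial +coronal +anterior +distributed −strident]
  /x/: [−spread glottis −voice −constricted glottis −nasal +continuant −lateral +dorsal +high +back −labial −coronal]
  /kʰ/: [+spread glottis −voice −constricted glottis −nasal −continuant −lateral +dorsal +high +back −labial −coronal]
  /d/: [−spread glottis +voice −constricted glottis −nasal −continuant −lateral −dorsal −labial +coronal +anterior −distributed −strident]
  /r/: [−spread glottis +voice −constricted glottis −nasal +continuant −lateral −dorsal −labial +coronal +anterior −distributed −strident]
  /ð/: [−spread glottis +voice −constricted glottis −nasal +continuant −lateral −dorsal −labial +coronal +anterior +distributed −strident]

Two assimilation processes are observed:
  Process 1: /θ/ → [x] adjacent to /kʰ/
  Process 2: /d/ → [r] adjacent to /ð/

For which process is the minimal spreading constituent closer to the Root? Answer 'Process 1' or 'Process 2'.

In Process 1, [coronal], [anterior], [distributed], [strident], [dorsal], [high], [back] change, so the minimal spreading node is Place at depth 1.
Process 2: the feature that changes is [continuant]; the minimal node is [continuant] (depth 2).
Place (depth 1) sits above [continuant] (depth 2), making Process 1 the one with the higher spreading node.

Process 1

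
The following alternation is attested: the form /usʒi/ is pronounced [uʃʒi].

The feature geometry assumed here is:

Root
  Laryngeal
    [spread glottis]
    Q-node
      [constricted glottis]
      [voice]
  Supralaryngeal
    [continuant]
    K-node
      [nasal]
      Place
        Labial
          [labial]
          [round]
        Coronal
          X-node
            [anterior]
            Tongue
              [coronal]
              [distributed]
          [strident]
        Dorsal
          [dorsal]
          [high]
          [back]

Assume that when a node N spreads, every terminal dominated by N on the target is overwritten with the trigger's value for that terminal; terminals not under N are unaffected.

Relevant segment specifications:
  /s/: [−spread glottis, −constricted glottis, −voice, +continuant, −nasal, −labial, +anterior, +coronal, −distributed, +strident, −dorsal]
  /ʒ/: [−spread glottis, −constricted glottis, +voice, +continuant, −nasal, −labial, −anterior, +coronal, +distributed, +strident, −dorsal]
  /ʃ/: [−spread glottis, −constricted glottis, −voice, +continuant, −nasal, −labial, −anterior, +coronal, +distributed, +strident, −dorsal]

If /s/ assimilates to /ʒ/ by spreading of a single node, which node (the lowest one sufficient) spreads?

The alternation /s/ → [ʃ] changes [anterior], [distributed] and nothing else.
In this geometry the lowest node dominating all of them is X-node: every daughter of X-node dominates only a proper subset, so no lower node suffices.
Spreading X-node from /ʒ/ overwrites each of those terminals with /ʒ/'s values, yielding exactly [ʃ].
[voice], a feature on which the two segments disagree outside X-node, is unchanged — nothing dominating it spread, and X-node is the minimal sufficient constituent.

X-node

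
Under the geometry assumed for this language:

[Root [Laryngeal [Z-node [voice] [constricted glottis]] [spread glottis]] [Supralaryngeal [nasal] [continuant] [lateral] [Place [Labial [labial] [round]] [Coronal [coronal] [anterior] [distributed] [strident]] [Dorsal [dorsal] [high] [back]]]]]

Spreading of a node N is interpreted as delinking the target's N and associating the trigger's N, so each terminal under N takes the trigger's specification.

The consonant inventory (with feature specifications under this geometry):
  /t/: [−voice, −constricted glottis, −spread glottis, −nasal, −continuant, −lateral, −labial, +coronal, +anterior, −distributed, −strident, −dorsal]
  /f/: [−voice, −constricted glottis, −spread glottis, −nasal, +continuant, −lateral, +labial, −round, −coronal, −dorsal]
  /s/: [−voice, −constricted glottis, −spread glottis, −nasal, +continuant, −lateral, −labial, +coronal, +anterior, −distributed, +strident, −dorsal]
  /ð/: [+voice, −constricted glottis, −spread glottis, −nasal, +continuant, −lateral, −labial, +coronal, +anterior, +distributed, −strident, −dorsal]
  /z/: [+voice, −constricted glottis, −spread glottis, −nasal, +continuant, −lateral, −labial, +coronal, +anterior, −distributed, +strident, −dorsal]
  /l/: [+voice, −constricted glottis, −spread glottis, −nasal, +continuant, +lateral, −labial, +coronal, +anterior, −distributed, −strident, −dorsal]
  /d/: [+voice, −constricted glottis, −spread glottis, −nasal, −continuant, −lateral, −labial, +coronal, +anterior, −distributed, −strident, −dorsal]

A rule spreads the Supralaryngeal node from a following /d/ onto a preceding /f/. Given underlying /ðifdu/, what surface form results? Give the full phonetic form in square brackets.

[ðitdu]

The Supralaryngeal node dominates the terminals [nasal], [continuant], [lateral], [labial], [round], [coronal], [anterior], [distributed], [strident], [dorsal], [high], [back].
The target acquires /d/'s values for everything under Supralaryngeal — [−nasal], [−continuant], [−lateral], [−labial], [+coronal], [+anterior], [−distributed], [−strident], [−dorsal] — while keeping its own [voice], [constricted glottis], [spread glottis].
Among the inventory, only /t/ has exactly this specification, giving the surface form [ðitdu].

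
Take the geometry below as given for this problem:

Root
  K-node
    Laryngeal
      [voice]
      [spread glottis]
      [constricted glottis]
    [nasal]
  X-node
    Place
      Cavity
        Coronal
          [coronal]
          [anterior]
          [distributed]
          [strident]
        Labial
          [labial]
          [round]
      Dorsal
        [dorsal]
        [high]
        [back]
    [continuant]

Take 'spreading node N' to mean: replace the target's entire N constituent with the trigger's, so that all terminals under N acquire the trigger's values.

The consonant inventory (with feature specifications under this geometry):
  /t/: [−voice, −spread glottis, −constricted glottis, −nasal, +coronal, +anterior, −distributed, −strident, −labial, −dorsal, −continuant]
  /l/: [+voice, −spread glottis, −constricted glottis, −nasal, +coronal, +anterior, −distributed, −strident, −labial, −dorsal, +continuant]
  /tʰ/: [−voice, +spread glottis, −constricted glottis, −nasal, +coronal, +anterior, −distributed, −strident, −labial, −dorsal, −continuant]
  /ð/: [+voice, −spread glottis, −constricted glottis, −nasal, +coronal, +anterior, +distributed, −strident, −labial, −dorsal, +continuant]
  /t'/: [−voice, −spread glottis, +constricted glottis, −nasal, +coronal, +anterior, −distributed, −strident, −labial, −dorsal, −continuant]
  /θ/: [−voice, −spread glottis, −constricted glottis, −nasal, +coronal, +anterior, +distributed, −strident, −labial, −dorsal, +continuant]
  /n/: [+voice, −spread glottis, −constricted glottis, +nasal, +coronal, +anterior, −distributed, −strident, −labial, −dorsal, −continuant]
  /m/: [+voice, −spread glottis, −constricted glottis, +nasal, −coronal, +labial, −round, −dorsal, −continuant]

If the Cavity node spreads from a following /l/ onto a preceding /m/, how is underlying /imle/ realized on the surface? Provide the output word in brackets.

[inle]

Cavity immediately or transitively dominates [coronal], [anterior], [distributed], [strident], [labial], [round].
Spreading Cavity from /l/ onto /m/ replaces those values with /l/'s: [+coronal], [+anterior], [−distributed], [−strident], [−labial]. Features outside Cavity ([voice], [spread glottis], [constricted glottis], …) stay as in /m/.
Among the inventory, only /n/ has exactly this specification, giving the surface form [inle].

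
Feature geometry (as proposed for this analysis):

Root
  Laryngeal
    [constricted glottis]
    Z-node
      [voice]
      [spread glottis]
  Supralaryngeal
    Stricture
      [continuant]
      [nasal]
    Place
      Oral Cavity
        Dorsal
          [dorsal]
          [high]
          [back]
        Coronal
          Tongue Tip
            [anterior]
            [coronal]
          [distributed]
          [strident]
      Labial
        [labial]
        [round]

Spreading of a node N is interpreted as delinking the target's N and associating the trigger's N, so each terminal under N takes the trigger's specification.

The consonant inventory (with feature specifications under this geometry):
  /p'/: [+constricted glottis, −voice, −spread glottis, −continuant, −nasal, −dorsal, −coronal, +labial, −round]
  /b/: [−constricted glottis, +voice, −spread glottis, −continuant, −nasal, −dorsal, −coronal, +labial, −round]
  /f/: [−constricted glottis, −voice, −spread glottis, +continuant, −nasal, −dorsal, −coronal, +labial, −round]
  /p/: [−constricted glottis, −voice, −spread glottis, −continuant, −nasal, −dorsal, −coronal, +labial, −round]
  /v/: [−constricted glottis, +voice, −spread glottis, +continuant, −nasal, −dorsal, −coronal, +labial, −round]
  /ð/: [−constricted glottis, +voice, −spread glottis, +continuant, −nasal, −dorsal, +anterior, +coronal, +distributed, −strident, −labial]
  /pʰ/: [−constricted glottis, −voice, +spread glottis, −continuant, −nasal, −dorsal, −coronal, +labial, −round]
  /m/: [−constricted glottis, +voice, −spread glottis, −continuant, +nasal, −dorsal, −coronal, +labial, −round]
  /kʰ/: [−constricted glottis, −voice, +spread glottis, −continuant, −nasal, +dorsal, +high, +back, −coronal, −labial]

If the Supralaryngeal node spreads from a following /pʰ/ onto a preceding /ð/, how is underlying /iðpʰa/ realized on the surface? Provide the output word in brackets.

Terminals under Supralaryngeal in this geometry: [continuant], [nasal], [dorsal], [high], [back], [anterior], [coronal], [distributed], [strident], [labial], [round].
Spreading Supralaryngeal from /pʰ/ onto /ð/ replaces those values with /pʰ/'s: [−continuant], [−nasal], [−dorsal], [−coronal], [+labial], [−round]. Features outside Supralaryngeal ([constricted glottis], [voice], [spread glottis]) stay as in /ð/.
This feature bundle is that of [b], so /iðpʰa/ surfaces as [ibpʰa].

[ibpʰa]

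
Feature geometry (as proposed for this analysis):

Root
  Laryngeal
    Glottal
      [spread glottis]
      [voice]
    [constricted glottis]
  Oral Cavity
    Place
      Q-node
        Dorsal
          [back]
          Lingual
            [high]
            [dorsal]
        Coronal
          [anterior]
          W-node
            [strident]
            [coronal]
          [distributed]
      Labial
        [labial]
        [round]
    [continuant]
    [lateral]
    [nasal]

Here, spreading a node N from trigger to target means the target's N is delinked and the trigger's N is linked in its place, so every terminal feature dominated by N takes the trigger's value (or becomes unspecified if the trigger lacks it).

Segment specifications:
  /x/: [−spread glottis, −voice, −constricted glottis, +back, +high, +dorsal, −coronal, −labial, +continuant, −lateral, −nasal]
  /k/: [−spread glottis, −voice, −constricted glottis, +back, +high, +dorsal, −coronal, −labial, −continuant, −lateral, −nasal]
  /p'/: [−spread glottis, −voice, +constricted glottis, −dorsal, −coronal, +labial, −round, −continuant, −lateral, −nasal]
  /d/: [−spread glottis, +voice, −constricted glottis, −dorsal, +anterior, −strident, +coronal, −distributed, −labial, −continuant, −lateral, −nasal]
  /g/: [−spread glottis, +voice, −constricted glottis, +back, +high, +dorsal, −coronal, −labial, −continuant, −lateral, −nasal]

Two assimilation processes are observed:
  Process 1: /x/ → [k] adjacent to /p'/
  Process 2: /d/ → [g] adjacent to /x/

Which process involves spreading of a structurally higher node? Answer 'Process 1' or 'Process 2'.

Process 1

In Process 1, [continuant] changes, so the minimal spreading node is [continuant] at depth 2.
Process 2: the features that change are [coronal], [anterior], [distributed], [strident], [dorsal], [high], [back]; the minimal node is Q-node (depth 3).
[continuant] (depth 2) sits above Q-node (depth 3), making Process 1 the one with the higher spreading node.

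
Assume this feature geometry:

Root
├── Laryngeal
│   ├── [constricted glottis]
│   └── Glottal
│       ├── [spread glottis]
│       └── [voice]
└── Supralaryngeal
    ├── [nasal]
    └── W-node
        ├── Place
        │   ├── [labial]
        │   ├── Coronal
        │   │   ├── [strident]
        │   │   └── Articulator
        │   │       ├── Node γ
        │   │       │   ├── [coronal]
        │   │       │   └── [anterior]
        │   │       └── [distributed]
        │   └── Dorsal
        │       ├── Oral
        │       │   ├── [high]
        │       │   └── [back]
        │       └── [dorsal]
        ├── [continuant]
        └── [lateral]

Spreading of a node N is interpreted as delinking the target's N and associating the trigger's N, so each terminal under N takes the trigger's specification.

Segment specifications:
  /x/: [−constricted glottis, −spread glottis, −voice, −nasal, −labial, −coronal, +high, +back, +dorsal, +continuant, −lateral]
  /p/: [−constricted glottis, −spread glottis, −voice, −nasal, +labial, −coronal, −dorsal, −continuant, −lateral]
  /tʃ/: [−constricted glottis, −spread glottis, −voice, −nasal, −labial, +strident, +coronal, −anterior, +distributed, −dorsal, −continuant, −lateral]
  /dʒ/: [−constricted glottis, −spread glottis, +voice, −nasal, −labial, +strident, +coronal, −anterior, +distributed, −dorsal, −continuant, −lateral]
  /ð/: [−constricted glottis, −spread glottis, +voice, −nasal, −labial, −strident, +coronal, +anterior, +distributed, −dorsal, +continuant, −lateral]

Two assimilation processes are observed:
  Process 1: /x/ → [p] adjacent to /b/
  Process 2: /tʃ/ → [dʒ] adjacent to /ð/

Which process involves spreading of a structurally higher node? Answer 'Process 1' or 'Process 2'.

Process 1

Process 1: the features that change are [continuant], [labial], [dorsal], [high], [back]; the minimal node is W-node (depth 2).
Process 2 alters [voice]; the lowest dominating node is [voice] (depth 3 from Root).
Depth 2 < depth 3; Process 1 involves the structurally higher constituent W-node.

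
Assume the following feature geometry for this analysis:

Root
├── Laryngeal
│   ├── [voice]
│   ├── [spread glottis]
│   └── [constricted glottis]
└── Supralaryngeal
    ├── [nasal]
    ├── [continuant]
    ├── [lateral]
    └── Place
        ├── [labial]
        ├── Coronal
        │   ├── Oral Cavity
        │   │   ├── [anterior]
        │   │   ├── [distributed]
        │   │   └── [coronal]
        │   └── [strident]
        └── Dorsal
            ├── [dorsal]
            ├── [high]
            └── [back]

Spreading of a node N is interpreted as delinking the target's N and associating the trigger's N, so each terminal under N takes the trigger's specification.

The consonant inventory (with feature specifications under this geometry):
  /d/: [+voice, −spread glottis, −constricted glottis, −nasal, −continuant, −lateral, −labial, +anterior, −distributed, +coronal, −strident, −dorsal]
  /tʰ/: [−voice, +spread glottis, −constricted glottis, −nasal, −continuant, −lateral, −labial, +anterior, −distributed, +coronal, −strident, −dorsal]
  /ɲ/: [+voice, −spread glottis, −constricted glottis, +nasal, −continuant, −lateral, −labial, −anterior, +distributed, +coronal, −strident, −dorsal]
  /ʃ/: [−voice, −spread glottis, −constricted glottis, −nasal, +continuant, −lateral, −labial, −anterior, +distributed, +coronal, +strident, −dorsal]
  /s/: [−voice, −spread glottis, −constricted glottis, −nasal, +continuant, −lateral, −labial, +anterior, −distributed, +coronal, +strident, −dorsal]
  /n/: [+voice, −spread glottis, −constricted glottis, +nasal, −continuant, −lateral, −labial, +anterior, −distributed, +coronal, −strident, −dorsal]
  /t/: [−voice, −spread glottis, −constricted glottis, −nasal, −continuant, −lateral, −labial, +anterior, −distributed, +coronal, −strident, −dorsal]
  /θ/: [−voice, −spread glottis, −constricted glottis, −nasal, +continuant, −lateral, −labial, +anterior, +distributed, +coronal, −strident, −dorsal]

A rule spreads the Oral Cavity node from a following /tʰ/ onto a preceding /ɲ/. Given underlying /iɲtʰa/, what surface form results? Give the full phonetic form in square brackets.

[intʰa]

Terminals under Oral Cavity in this geometry: [anterior], [distributed], [coronal].
The target acquires /tʰ/'s values for everything under Oral Cavity — [+anterior], [−distributed], [+coronal] — while keeping its own [voice], [spread glottis], [constricted glottis], ….
Among the inventory, only /n/ has exactly this specification, giving the surface form [intʰa].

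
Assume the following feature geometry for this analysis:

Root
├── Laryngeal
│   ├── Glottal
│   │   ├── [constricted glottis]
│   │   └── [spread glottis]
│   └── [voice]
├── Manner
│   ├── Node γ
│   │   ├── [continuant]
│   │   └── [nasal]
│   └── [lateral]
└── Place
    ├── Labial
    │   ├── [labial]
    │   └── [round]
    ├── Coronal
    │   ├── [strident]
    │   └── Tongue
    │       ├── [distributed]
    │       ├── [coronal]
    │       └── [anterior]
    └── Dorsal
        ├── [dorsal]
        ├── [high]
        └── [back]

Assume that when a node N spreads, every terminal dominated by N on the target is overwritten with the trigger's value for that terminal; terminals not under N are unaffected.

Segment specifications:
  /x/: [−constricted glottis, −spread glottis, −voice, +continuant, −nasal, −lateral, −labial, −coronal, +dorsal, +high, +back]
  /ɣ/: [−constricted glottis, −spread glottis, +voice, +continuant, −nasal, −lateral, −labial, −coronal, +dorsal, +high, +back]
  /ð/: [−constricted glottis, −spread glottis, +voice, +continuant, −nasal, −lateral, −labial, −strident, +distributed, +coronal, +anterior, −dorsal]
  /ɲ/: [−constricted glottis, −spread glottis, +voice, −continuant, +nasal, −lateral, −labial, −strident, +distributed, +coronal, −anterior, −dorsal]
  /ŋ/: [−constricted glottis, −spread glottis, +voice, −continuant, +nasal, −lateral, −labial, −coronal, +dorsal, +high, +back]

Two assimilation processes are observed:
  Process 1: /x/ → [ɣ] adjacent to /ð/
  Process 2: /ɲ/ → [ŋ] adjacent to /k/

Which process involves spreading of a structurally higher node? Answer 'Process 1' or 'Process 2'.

Process 2

Process 1: the feature that changes is [voice]; the minimal node is [voice] (depth 2).
In Process 2, [coronal], [anterior], [distributed], [strident], [dorsal], [high], [back] change, so the minimal spreading node is Place at depth 1.
Depth 1 < depth 2; Process 2 involves the structurally higher constituent Place.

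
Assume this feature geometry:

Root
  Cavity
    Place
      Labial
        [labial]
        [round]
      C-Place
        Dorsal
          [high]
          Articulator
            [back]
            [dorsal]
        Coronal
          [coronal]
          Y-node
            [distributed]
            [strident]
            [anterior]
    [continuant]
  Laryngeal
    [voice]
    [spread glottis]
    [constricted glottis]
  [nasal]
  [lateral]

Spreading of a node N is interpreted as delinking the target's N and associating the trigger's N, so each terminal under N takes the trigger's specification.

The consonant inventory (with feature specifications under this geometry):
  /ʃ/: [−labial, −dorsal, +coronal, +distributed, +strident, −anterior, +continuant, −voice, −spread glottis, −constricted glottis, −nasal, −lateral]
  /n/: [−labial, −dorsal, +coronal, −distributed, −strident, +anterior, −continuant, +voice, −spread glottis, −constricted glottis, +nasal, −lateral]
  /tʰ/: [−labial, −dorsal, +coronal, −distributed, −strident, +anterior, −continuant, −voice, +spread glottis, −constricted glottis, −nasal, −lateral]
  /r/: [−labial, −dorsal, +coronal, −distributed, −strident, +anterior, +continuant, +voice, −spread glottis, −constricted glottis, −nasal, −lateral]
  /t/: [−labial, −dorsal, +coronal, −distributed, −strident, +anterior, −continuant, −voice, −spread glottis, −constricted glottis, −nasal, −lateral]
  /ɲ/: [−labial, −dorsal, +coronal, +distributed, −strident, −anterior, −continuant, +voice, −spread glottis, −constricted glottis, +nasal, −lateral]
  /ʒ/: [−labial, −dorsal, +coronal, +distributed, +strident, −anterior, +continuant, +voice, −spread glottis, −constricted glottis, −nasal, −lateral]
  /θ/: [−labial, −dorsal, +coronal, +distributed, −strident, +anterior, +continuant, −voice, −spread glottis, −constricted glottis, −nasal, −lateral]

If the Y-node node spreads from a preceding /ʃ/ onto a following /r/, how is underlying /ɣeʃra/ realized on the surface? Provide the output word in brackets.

[ɣeʃʒa]

Terminals under Y-node in this geometry: [distributed], [strident], [anterior].
The target acquires /ʃ/'s values for everything under Y-node — [+distributed], [+strident], [−anterior] — while keeping its own [labial], [dorsal], [coronal], ….
Among the inventory, only /ʒ/ has exactly this specification, giving the surface form [ɣeʃʒa].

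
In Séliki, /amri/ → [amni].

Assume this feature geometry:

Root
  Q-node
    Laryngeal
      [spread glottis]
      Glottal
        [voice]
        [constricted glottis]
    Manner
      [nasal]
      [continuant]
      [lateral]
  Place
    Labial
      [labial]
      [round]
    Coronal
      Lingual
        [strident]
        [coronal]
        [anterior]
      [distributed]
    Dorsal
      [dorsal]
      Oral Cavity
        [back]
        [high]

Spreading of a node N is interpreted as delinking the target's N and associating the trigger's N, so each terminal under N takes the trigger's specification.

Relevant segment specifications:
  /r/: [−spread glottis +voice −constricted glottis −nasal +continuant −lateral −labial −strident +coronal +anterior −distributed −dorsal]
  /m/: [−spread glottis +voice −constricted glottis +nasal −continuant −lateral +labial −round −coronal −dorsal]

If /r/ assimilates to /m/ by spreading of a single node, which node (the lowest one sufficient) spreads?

Manner

Comparing /r/ with its surface form [n], the features that change are [nasal], [continuant].
Tracing each changed feature up the tree, the paths first meet at Manner; any lower node misses at least one of them.
Delinking /r/'s Manner and associating /m/'s Manner gives precisely the feature bundle of [n].
[coronal], [labial] stay as in /r/ although /m/ differs there, so no node dominating them spread; among the remaining candidates Manner is the lowest that derives the output.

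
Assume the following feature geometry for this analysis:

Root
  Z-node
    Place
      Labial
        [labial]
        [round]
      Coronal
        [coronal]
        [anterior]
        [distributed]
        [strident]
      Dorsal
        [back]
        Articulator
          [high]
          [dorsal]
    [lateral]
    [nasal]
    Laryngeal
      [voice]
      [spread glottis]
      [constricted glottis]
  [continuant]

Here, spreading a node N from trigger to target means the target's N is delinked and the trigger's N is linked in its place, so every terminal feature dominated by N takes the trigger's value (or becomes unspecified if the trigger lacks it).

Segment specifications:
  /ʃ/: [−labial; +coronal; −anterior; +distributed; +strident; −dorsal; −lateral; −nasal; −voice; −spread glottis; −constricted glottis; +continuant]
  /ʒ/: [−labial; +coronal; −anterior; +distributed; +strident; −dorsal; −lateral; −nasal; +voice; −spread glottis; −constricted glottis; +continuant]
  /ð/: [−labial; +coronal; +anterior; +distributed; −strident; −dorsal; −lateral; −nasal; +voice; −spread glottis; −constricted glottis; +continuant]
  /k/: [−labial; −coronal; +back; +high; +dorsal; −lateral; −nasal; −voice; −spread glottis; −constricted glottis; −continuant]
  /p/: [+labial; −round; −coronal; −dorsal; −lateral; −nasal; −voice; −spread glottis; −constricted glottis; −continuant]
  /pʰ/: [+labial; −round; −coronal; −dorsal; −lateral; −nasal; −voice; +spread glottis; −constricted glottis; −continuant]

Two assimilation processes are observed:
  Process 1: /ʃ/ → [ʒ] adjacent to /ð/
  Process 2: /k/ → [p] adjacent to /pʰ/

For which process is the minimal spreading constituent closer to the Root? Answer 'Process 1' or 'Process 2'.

In Process 1, [voice] changes, so the minimal spreading node is [voice] at depth 3.
Process 2: the features that change are [labial], [round], [dorsal], [high], [back]; the minimal node is Place (depth 2).
Depth 2 < depth 3; Process 2 involves the structurally higher constituent Place.

Process 2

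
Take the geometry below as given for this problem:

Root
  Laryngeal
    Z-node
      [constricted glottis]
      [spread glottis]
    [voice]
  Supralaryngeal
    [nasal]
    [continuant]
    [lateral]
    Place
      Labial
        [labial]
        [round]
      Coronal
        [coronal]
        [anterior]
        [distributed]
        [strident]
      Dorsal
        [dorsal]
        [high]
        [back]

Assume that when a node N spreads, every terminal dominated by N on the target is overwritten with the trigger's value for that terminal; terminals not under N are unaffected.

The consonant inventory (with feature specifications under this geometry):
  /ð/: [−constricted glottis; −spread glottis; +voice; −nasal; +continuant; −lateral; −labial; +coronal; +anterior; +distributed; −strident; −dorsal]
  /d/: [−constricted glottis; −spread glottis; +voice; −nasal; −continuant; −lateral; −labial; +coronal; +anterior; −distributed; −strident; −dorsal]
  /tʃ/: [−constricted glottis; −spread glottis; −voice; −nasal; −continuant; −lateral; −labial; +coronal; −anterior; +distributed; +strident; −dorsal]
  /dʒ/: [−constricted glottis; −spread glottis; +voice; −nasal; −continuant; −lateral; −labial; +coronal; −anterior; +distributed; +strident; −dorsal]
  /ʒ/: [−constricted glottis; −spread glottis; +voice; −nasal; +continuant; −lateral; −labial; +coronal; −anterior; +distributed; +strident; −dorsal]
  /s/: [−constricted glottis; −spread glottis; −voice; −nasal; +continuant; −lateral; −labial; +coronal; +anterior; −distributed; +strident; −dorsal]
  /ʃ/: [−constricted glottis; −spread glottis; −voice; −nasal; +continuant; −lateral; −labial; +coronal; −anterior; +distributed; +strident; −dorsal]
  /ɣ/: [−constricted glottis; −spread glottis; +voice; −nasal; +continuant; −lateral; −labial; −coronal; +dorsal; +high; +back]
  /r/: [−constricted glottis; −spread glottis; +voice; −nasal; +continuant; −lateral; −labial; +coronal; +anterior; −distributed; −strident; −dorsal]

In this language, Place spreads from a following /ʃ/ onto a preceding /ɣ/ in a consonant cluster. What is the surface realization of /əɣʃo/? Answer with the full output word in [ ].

[əʒʃo]

The Place node dominates the terminals [labial], [round], [coronal], [anterior], [distributed], [strident], [dorsal], [high], [back].
Spreading Place from /ʃ/ onto /ɣ/ replaces those values with /ʃ/'s: [−labial], [+coronal], [−anterior], [+distributed], [+strident], [−dorsal]. Features outside Place ([constricted glottis], [spread glottis], [voice], …) stay as in /ɣ/.
Among the inventory, only /ʒ/ has exactly this specification, giving the surface form [əʒʃo].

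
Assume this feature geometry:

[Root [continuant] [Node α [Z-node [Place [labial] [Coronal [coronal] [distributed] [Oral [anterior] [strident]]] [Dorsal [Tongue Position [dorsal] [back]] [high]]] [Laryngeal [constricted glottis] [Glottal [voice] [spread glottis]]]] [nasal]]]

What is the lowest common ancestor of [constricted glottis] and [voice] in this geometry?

Laryngeal

[constricted glottis]: Root → Node α → Z-node → Laryngeal → [constricted glottis].
[voice]: Root → Node α → Z-node → Laryngeal → Glottal → [voice].
These paths first converge at Laryngeal; no daughter of Laryngeal dominates all 2 features, so Laryngeal is the minimal constituent.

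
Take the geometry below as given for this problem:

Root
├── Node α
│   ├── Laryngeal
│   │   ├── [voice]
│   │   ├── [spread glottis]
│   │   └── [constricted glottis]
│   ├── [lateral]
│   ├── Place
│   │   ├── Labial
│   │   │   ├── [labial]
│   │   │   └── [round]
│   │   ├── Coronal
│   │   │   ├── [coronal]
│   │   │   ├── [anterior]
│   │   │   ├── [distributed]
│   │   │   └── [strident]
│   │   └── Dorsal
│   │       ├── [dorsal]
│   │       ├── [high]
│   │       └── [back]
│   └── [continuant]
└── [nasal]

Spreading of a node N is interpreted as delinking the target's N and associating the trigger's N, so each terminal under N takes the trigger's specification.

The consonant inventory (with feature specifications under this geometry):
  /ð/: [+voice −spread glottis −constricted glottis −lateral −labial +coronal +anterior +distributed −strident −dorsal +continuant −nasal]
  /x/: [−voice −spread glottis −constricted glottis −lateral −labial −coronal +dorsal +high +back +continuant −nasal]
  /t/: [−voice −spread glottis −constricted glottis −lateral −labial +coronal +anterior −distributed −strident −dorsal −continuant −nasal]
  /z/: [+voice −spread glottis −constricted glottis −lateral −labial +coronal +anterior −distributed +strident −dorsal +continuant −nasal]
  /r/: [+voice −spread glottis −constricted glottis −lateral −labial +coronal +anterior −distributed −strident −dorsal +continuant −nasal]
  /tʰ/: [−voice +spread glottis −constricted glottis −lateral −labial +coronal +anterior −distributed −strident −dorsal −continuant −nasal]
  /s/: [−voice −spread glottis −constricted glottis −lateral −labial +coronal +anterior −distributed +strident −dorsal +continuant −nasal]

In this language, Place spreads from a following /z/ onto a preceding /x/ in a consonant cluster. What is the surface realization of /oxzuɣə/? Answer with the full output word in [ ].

The Place node dominates the terminals [labial], [round], [coronal], [anterior], [distributed], [strident], [dorsal], [high], [back].
Spreading Place from /z/ onto /x/ replaces those values with /z/'s: [−labial], [+coronal], [+anterior], [−distributed], [+strident], [−dorsal]. Features outside Place ([voice], [spread glottis], [constricted glottis], …) stay as in /x/.
The resulting bundle matches /s/ in the inventory; substituting it for /x/ gives [oszuɣə].

[oszuɣə]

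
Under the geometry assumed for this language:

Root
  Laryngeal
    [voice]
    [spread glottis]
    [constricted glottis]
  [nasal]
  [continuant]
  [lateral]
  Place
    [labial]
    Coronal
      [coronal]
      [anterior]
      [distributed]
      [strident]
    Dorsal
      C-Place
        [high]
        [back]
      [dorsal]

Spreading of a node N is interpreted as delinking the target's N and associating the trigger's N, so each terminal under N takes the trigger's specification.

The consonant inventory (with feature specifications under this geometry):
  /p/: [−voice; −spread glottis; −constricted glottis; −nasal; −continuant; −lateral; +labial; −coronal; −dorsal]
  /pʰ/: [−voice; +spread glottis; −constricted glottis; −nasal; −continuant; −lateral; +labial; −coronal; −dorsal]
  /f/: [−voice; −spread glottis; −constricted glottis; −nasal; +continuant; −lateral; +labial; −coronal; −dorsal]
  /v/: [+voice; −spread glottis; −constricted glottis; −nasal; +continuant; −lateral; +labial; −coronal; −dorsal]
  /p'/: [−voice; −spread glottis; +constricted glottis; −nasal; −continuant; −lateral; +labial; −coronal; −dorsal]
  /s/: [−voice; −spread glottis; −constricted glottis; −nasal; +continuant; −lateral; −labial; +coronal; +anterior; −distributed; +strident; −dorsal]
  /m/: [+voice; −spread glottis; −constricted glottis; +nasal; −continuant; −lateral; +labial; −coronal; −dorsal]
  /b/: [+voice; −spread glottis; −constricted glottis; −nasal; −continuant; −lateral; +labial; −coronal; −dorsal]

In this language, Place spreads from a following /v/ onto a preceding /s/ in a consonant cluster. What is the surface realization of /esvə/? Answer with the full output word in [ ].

[efvə]

Place immediately or transitively dominates [labial], [coronal], [anterior], [distributed], [strident], [high], [back], [dorsal].
Spreading Place from /v/ onto /s/ replaces those values with /v/'s: [+labial], [−coronal], [−dorsal]. Features outside Place ([voice], [spread glottis], [constricted glottis], …) stay as in /s/.
The resulting bundle matches /f/ in the inventory; substituting it for /s/ gives [efvə].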